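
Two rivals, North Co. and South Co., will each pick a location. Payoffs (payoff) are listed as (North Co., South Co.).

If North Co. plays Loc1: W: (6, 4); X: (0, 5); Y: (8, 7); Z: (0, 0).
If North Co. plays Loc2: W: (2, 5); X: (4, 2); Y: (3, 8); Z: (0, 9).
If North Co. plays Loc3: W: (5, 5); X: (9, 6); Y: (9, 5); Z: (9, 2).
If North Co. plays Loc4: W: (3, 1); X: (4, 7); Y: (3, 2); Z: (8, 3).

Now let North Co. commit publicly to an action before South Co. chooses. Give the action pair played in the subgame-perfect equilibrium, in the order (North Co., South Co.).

(Loc3, X)

Work backward from South Co.'s decision.
- Loc1: South Co. compares 4, 5, 7, 0 and picks Y; North Co. would get 8.
- Loc2: South Co. compares 5, 2, 8, 9 and picks Z; North Co. would get 0.
- Loc3: South Co. compares 5, 6, 5, 2 and picks X; North Co. would get 9.
- Loc4: South Co. compares 1, 7, 2, 3 and picks X; North Co. would get 4.
Among 8, 0, 9, 4, the best is 9 at Loc3. Subgame-perfect outcome: (Loc3, X) with payoffs (9, 6).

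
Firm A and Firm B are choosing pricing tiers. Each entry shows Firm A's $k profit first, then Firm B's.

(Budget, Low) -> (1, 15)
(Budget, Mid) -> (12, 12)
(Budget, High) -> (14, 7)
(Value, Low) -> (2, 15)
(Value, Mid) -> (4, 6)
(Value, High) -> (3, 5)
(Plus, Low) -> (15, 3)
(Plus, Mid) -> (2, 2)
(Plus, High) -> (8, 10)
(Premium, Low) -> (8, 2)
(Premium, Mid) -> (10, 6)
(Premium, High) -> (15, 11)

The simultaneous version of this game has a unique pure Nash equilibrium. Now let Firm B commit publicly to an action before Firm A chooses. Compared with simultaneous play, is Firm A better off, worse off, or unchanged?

Firm A best-responds to each possible Firm B move:
- Low → Firm A plays Plus (best of 1, 2, 15, 8); Firm B gets 3.
- Mid → Firm A plays Budget (best of 12, 4, 2, 10); Firm B gets 12.
- High → Firm A plays Premium (best of 14, 3, 8, 15); Firm B gets 11.
Among 3, 12, 11, the best is 12 at Mid. Subgame-perfect outcome: (Budget, Mid) with payoffs (12, 12).
Under simultaneous play:
Firm A's best replies: Low→Plus; Mid→Budget; High→Premium.
Firm B's best replies: Budget→Low; Value→Low; Plus→High; Premium→High.
Only (Premium, High) has each player best-responding; Nash payoffs (15, 11).
Firm A earns 12 sequentially versus 15 at the Nash outcome: worse off.

worse off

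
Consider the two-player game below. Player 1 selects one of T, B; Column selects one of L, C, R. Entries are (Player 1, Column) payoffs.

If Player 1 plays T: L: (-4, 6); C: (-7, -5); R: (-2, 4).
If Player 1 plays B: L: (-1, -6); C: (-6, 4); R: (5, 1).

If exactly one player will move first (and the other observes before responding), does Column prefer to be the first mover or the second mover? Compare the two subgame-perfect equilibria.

If Player 1 leads: Column's best replies are T→L, B→C; Player 1's induced payoffs -4, -6; outcome (T, L), payoffs (-4, 6).
If Column leads: Player 1's best replies are L→B, C→B, R→B; Column's induced payoffs -6, 4, 1; outcome (B, C), payoffs (-6, 4).
Column gets 4 moving first and 6 moving second, so Column prefers to move second.

second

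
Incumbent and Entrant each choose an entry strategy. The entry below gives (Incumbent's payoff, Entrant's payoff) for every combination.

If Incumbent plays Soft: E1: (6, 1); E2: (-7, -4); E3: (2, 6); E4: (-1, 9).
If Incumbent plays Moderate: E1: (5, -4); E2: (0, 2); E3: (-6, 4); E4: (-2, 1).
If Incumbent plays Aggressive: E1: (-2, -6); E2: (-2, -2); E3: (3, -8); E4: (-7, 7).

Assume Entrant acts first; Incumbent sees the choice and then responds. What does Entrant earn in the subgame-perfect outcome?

Solve by backward induction (Entrant leads).
- E1 → Incumbent plays Soft (best of 6, 5, -2); Entrant gets 1.
- E2 → Incumbent plays Moderate (best of -7, 0, -2); Entrant gets 2.
- E3 → Incumbent plays Aggressive (best of 2, -6, 3); Entrant gets -8.
- E4 → Incumbent plays Soft (best of -1, -2, -7); Entrant gets 9.
Entrant's induced payoffs are 1, 2, -8, 9, so Entrant commits to E4. Subgame-perfect outcome: (Soft, E4) with payoffs (-1, 9).

9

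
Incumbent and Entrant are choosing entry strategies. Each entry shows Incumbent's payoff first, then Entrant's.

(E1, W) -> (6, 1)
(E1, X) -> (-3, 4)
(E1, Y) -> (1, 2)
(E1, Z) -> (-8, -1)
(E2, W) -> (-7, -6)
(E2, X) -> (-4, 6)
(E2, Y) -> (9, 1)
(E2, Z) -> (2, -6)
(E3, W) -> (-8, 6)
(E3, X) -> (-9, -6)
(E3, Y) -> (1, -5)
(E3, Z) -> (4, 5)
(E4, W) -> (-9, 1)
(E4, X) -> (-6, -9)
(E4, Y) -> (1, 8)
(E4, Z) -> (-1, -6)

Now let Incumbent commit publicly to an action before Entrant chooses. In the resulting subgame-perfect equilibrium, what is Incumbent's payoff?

1

Work backward from Entrant's decision.
- E1: BR = X, leader payoff -3.
- E2: BR = X, leader payoff -4.
- E3: BR = W, leader payoff -8.
- E4: BR = Y, leader payoff 1.
Among -3, -4, -8, 1, the best is 1 at E4. Subgame-perfect outcome: (E4, Y) with payoffs (1, 8).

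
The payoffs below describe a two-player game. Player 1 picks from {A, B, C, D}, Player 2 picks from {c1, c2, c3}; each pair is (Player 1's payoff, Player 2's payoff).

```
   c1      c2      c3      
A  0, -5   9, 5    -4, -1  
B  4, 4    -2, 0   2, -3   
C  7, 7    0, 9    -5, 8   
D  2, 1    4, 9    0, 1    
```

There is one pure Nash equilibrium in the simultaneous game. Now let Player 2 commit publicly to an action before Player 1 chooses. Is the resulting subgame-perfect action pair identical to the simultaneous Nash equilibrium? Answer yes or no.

no

Work backward from Player 1's decision.
- c1 → Player 1 plays C (best of 0, 4, 7, 2); Player 2 gets 7.
- c2 → Player 1 plays A (best of 9, -2, 0, 4); Player 2 gets 5.
- c3 → Player 1 plays B (best of -4, 2, -5, 0); Player 2 gets -3.
Maximizing over 7, 5, -3, Player 2 chooses c1. Subgame-perfect outcome: (C, c1) with payoffs (7, 7).
For the simultaneous game, intersect best replies.
Player 1's best replies: c1→C; c2→A; c3→B.
Player 2's best replies: A→c2; B→c1; C→c2; D→c2.
Only (A, c2) has each player best-responding; Nash payoffs (9, 5).
Sequential outcome (C, c1) differs from the Nash profile (A, c2).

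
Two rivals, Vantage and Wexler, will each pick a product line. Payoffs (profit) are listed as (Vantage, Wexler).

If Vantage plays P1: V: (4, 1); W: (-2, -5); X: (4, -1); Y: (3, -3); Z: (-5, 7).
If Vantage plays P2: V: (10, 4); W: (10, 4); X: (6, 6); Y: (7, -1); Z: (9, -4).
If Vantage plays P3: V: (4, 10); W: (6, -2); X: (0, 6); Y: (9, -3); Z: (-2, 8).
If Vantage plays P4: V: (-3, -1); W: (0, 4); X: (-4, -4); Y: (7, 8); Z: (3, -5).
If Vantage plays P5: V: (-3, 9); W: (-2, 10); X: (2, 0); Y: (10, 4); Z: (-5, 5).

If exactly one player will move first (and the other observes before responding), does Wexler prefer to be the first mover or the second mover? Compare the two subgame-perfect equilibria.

If Vantage leads: Wexler's best replies are P1→Z, P2→X, P3→V, P4→Y, P5→W; Vantage's induced payoffs -5, 6, 4, 7, -2; outcome (P4, Y), payoffs (7, 8).
If Wexler leads: Vantage's best replies are V→P2, W→P2, X→P2, Y→P5, Z→P2; Wexler's induced payoffs 4, 4, 6, 4, -4; outcome (P2, X), payoffs (6, 6).
Wexler gets 6 moving first and 8 moving second, so Wexler prefers to move second.

second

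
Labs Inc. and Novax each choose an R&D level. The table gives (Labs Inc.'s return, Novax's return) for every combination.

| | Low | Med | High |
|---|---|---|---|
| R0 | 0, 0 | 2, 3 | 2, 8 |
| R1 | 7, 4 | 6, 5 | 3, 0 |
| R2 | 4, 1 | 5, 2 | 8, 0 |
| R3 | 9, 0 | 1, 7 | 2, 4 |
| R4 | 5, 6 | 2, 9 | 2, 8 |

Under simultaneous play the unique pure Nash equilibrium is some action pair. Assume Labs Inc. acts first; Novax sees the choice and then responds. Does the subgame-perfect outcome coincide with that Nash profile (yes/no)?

Solve by backward induction (Labs Inc. leads).
- R0: Novax compares 0, 3, 8 and picks High; Labs Inc. would get 2.
- R1: Novax compares 4, 5, 0 and picks Med; Labs Inc. would get 6.
- R2: Novax compares 1, 2, 0 and picks Med; Labs Inc. would get 5.
- R3: Novax compares 0, 7, 4 and picks Med; Labs Inc. would get 1.
- R4: Novax compares 6, 9, 8 and picks Med; Labs Inc. would get 2.
Maximizing over 2, 6, 5, 1, 2, Labs Inc. chooses R1. Subgame-perfect outcome: (R1, Med) with payoffs (6, 5).
For the simultaneous game, intersect best replies.
Labs Inc.'s best replies: Low→R3; Med→R1; High→R2.
Novax's best replies: R0→High; R1→Med; R2→Med; R3→Med; R4→Med.
The unique mutual best reply is (R1, Med), giving (6, 5).
Sequential outcome (R1, Med) coincides with the Nash profile (R1, Med).

yes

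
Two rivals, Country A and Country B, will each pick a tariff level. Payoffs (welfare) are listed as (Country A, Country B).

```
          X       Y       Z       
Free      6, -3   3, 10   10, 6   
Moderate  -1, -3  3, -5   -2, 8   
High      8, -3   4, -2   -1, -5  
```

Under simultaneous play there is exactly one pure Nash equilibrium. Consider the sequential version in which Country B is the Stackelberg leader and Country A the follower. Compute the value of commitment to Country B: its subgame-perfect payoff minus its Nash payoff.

8

Solve by backward induction (Country B leads).
- X: Country A compares 6, -1, 8 and picks High; Country B would get -3.
- Y: Country A compares 3, 3, 4 and picks High; Country B would get -2.
- Z: Country A compares 10, -2, -1 and picks Free; Country B would get 6.
Country B's induced payoffs are -3, -2, 6, so Country B commits to Z. Subgame-perfect outcome: (Free, Z) with payoffs (10, 6).
Now find the simultaneous Nash equilibrium.
Country A's best replies: X→High; Y→High; Z→Free.
Country B's best replies: Free→Y; Moderate→Z; High→Y.
Only (High, Y) has each player best-responding; Nash payoffs (4, -2).
Country B's commitment gain: 6 − -2 = 8.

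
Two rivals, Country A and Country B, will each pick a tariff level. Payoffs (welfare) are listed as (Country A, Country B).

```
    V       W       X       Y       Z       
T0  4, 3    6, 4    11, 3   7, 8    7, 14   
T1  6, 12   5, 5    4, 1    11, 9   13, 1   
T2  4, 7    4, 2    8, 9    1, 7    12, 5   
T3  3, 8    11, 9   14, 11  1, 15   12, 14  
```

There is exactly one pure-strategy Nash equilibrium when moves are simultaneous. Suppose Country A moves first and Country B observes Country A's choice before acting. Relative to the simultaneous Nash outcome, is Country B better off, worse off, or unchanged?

Backward induction with Country A moving first.
- T0: BR = Z, leader payoff 7.
- T1: BR = V, leader payoff 6.
- T2: BR = X, leader payoff 8.
- T3: BR = Y, leader payoff 1.
Maximizing over 7, 6, 8, 1, Country A chooses T2. Subgame-perfect outcome: (T2, X) with payoffs (8, 9).
Under simultaneous play:
Country A's best replies: V→T1; W→T3; X→T3; Y→T1; Z→T1.
Country B's best replies: T0→Z; T1→V; T2→X; T3→Y.
The unique mutual best reply is (T1, V), giving (6, 12).
Country B earns 9 sequentially versus 12 at the Nash outcome: worse off.

worse off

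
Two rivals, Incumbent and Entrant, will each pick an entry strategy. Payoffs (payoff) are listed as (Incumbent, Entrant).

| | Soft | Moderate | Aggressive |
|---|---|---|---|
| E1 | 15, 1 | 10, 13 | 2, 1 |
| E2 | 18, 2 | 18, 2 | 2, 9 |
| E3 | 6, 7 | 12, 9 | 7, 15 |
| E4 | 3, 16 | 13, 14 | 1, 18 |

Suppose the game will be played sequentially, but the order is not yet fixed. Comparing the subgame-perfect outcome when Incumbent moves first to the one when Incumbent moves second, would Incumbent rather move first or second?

first

If Incumbent leads: Entrant's best replies are E1→Moderate, E2→Aggressive, E3→Aggressive, E4→Aggressive; Incumbent's induced payoffs 10, 2, 7, 1; outcome (E1, Moderate), payoffs (10, 13).
If Entrant leads: Incumbent's best replies are Soft→E2, Moderate→E2, Aggressive→E3; Entrant's induced payoffs 2, 2, 15; outcome (E3, Aggressive), payoffs (7, 15).
Incumbent gets 10 moving first and 7 moving second, so Incumbent prefers to move first.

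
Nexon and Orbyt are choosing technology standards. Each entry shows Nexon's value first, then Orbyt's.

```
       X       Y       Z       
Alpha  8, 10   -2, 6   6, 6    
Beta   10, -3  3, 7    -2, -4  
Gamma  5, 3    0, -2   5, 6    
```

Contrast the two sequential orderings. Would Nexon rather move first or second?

first

If Nexon leads: Orbyt's best replies are Alpha→X, Beta→Y, Gamma→Z; Nexon's induced payoffs 8, 3, 5; outcome (Alpha, X), payoffs (8, 10).
If Orbyt leads: Nexon's best replies are X→Beta, Y→Beta, Z→Alpha; Orbyt's induced payoffs -3, 7, 6; outcome (Beta, Y), payoffs (3, 7).
Nexon gets 8 moving first and 3 moving second, so Nexon prefers to move first.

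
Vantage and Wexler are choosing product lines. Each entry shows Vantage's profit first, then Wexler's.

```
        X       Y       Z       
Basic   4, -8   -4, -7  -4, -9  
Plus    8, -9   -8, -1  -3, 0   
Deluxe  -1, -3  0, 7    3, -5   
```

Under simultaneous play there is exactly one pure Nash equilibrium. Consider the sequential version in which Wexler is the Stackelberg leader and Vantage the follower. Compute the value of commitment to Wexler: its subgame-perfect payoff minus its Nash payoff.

Work backward from Vantage's decision.
- X: BR = Plus, leader payoff -9.
- Y: BR = Deluxe, leader payoff 7.
- Z: BR = Deluxe, leader payoff -5.
Among -9, 7, -5, the best is 7 at Y. Subgame-perfect outcome: (Deluxe, Y) with payoffs (0, 7).
Under simultaneous play:
Vantage's best replies: X→Plus; Y→Deluxe; Z→Deluxe.
Wexler's best replies: Basic→Y; Plus→Z; Deluxe→Y.
Only (Deluxe, Y) has each player best-responding; Nash payoffs (0, 7).
Wexler's commitment gain: 7 − 7 = 0.

0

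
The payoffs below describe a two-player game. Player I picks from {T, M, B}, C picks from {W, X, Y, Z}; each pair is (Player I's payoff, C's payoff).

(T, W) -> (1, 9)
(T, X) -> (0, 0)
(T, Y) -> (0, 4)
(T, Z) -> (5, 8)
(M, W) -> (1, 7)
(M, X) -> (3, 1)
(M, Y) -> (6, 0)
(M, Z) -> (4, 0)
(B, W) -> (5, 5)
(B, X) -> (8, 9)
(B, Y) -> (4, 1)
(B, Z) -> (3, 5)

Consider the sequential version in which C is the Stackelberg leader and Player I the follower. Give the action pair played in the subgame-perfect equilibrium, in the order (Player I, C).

(B, X)

Player I best-responds to each possible C move:
- W → Player I plays B (best of 1, 1, 5); C gets 5.
- X → Player I plays B (best of 0, 3, 8); C gets 9.
- Y → Player I plays M (best of 0, 6, 4); C gets 0.
- Z → Player I plays T (best of 5, 4, 3); C gets 8.
C's induced payoffs are 5, 9, 0, 8, so C commits to X. Subgame-perfect outcome: (B, X) with payoffs (8, 9).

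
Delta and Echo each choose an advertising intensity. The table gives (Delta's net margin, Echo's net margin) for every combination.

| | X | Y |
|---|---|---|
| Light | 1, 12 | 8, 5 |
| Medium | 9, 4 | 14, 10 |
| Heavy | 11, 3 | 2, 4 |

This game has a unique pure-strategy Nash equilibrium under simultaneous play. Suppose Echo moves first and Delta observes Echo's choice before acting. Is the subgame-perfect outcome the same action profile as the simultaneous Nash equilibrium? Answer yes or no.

yes

Backward induction with Echo moving first.
- X → Delta plays Heavy (best of 1, 9, 11); Echo gets 3.
- Y → Delta plays Medium (best of 8, 14, 2); Echo gets 10.
Echo's induced payoffs are 3, 10, so Echo commits to Y. Subgame-perfect outcome: (Medium, Y) with payoffs (14, 10).
Under simultaneous play:
Delta's best replies: X→Heavy; Y→Medium.
Echo's best replies: Light→X; Medium→Y; Heavy→Y.
Only (Medium, Y) has each player best-responding; Nash payoffs (14, 10).
Sequential outcome (Medium, Y) coincides with the Nash profile (Medium, Y).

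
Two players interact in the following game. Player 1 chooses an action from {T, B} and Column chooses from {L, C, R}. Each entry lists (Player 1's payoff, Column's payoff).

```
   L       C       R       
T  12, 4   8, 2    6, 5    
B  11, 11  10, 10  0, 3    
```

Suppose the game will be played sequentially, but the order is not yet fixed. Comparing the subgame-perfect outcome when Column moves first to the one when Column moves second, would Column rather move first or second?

second

If Player 1 leads: Column's best replies are T→R, B→L; Player 1's induced payoffs 6, 11; outcome (B, L), payoffs (11, 11).
If Column leads: Player 1's best replies are L→T, C→B, R→T; Column's induced payoffs 4, 10, 5; outcome (B, C), payoffs (10, 10).
Column gets 10 moving first and 11 moving second, so Column prefers to move second.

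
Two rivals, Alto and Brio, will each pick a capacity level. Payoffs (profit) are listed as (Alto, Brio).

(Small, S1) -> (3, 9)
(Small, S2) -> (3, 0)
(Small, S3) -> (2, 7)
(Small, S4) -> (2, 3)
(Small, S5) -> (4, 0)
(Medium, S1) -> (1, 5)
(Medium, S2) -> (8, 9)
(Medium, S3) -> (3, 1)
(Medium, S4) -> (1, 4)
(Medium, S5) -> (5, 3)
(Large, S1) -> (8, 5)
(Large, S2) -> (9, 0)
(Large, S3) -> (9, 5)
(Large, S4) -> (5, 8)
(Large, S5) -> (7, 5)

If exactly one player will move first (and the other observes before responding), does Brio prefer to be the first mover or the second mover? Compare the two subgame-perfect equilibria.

If Alto leads: Brio's best replies are Small→S1, Medium→S2, Large→S4; Alto's induced payoffs 3, 8, 5; outcome (Medium, S2), payoffs (8, 9).
If Brio leads: Alto's best replies are S1→Large, S2→Large, S3→Large, S4→Large, S5→Large; Brio's induced payoffs 5, 0, 5, 8, 5; outcome (Large, S4), payoffs (5, 8).
Brio gets 8 moving first and 9 moving second, so Brio prefers to move second.

second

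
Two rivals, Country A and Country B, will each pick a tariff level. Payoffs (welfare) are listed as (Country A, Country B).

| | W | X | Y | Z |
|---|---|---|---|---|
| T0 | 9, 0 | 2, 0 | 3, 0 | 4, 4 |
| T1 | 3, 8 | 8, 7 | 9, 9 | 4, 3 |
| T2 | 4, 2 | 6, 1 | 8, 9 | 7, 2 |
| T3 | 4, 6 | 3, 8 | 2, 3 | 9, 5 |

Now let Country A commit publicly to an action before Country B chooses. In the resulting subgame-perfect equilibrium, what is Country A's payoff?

Backward induction with Country A moving first.
- T0: Country B compares 0, 0, 0, 4 and picks Z; Country A would get 4.
- T1: Country B compares 8, 7, 9, 3 and picks Y; Country A would get 9.
- T2: Country B compares 2, 1, 9, 2 and picks Y; Country A would get 8.
- T3: Country B compares 6, 8, 3, 5 and picks X; Country A would get 3.
Among 4, 9, 8, 3, the best is 9 at T1. Subgame-perfect outcome: (T1, Y) with payoffs (9, 9).

9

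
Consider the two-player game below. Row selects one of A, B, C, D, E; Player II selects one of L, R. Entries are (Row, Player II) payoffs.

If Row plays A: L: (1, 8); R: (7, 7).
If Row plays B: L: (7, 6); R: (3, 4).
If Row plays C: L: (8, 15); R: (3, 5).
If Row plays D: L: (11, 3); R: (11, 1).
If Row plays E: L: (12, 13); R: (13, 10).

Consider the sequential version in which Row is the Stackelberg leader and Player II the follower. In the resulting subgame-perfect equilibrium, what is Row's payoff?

Solve by backward induction (Row leads).
- A: Player II compares 8, 7 and picks L; Row would get 1.
- B: Player II compares 6, 4 and picks L; Row would get 7.
- C: Player II compares 15, 5 and picks L; Row would get 8.
- D: Player II compares 3, 1 and picks L; Row would get 11.
- E: Player II compares 13, 10 and picks L; Row would get 12.
Maximizing over 1, 7, 8, 11, 12, Row chooses E. Subgame-perfect outcome: (E, L) with payoffs (12, 13).

12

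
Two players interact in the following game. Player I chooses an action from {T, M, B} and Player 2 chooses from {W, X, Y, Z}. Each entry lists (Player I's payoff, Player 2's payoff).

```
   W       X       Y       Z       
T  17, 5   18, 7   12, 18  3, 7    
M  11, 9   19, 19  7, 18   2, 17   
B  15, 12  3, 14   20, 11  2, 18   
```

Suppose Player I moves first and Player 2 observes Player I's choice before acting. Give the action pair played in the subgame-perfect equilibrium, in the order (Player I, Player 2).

Work backward from Player 2's decision.
- T → Player 2 plays Y (best of 5, 7, 18, 7); Player I gets 12.
- M → Player 2 plays X (best of 9, 19, 18, 17); Player I gets 19.
- B → Player 2 plays Z (best of 12, 14, 11, 18); Player I gets 2.
Among 12, 19, 2, the best is 19 at M. Subgame-perfect outcome: (M, X) with payoffs (19, 19).

(M, X)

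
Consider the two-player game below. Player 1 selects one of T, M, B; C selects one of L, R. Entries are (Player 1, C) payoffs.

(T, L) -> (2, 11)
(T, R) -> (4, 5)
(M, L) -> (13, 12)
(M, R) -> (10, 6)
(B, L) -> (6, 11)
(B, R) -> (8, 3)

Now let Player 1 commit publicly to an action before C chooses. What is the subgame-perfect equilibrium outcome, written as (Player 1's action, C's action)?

(M, L)

Work backward from C's decision.
- T: BR = L, leader payoff 2.
- M: BR = L, leader payoff 13.
- B: BR = L, leader payoff 6.
Maximizing over 2, 13, 6, Player 1 chooses M. Subgame-perfect outcome: (M, L) with payoffs (13, 12).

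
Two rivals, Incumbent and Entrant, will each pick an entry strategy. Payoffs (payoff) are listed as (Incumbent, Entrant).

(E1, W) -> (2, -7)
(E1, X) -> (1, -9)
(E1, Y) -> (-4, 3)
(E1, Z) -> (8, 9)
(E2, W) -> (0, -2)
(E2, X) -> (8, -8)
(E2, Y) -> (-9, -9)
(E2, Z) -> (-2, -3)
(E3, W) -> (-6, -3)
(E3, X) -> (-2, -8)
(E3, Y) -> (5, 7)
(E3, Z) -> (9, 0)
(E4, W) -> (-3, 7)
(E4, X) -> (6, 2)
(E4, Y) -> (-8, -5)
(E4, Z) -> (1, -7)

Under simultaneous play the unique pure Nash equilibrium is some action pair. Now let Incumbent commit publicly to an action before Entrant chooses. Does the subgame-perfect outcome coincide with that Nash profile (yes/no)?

no

Work backward from Entrant's decision.
- E1: BR = Z, leader payoff 8.
- E2: BR = W, leader payoff 0.
- E3: BR = Y, leader payoff 5.
- E4: BR = W, leader payoff -3.
Among 8, 0, 5, -3, the best is 8 at E1. Subgame-perfect outcome: (E1, Z) with payoffs (8, 9).
Now find the simultaneous Nash equilibrium.
Incumbent's best replies: W→E1; X→E2; Y→E3; Z→E3.
Entrant's best replies: E1→Z; E2→W; E3→Y; E4→W.
Only (E3, Y) has each player best-responding; Nash payoffs (5, 7).
Sequential outcome (E1, Z) differs from the Nash profile (E3, Y).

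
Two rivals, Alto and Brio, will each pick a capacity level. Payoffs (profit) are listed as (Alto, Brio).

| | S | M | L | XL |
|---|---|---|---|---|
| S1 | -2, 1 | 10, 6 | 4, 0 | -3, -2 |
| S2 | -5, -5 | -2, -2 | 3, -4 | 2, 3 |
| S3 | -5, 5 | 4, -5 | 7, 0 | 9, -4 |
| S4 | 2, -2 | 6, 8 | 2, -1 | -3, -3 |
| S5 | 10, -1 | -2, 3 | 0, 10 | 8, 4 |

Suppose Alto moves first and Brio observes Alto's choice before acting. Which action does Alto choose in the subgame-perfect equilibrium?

S1

Brio best-responds to each possible Alto move:
- S1: BR = M, leader payoff 10.
- S2: BR = XL, leader payoff 2.
- S3: BR = S, leader payoff -5.
- S4: BR = M, leader payoff 6.
- S5: BR = L, leader payoff 0.
Maximizing over 10, 2, -5, 6, 0, Alto chooses S1. Subgame-perfect outcome: (S1, M) with payoffs (10, 6).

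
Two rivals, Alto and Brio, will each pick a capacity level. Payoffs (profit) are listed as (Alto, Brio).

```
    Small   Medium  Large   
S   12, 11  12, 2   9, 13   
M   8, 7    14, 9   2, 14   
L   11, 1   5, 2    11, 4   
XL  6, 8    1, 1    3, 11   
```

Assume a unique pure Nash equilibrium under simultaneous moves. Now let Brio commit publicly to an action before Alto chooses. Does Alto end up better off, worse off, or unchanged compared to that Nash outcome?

Work backward from Alto's decision.
- Small: BR = S, leader payoff 11.
- Medium: BR = M, leader payoff 9.
- Large: BR = L, leader payoff 4.
Maximizing over 11, 9, 4, Brio chooses Small. Subgame-perfect outcome: (S, Small) with payoffs (12, 11).
Under simultaneous play:
Alto's best replies: Small→S; Medium→M; Large→L.
Brio's best replies: S→Large; M→Large; L→Large; XL→Large.
Only (L, Large) has each player best-responding; Nash payoffs (11, 4).
Alto earns 12 sequentially versus 11 at the Nash outcome: better off.

better off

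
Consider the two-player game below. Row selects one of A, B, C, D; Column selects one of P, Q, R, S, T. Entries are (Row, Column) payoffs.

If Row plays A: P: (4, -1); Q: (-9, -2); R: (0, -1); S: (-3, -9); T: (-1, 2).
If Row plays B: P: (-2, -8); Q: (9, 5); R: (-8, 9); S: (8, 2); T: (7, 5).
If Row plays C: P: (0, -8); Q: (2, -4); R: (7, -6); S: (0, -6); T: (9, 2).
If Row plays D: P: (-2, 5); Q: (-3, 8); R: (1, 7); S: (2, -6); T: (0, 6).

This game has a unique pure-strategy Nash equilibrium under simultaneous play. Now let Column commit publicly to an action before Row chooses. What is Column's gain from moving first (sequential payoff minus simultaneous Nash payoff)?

Solve by backward induction (Column leads).
- P: BR = A, leader payoff -1.
- Q: BR = B, leader payoff 5.
- R: BR = C, leader payoff -6.
- S: BR = B, leader payoff 2.
- T: BR = C, leader payoff 2.
Column's induced payoffs are -1, 5, -6, 2, 2, so Column commits to Q. Subgame-perfect outcome: (B, Q) with payoffs (9, 5).
For the simultaneous game, intersect best replies.
Row's best replies: P→A; Q→B; R→C; S→B; T→C.
Column's best replies: A→T; B→R; C→T; D→Q.
The unique mutual best reply is (C, T), giving (9, 2).
Column's commitment gain: 5 − 2 = 3.

3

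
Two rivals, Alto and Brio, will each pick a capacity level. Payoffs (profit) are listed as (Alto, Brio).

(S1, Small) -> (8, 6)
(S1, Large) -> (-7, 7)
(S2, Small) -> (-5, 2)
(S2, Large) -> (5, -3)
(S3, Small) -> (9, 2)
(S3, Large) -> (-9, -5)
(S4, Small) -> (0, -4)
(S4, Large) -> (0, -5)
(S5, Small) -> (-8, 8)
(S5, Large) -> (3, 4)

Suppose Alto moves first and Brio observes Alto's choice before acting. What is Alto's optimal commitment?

Brio best-responds to each possible Alto move:
- S1: BR = Large, leader payoff -7.
- S2: BR = Small, leader payoff -5.
- S3: BR = Small, leader payoff 9.
- S4: BR = Small, leader payoff 0.
- S5: BR = Small, leader payoff -8.
Among -7, -5, 9, 0, -8, the best is 9 at S3. Subgame-perfect outcome: (S3, Small) with payoffs (9, 2).

S3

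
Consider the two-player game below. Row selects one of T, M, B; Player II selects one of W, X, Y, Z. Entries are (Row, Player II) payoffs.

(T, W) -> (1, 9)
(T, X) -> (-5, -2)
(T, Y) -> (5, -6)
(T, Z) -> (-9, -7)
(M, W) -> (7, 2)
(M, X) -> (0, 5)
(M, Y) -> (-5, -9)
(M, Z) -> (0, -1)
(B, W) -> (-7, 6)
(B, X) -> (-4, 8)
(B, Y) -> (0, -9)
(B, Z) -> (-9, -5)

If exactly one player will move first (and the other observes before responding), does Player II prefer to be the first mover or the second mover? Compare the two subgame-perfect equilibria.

If Row leads: Player II's best replies are T→W, M→X, B→X; Row's induced payoffs 1, 0, -4; outcome (T, W), payoffs (1, 9).
If Player II leads: Row's best replies are W→M, X→M, Y→T, Z→M; Player II's induced payoffs 2, 5, -6, -1; outcome (M, X), payoffs (0, 5).
Player II gets 5 moving first and 9 moving second, so Player II prefers to move second.

second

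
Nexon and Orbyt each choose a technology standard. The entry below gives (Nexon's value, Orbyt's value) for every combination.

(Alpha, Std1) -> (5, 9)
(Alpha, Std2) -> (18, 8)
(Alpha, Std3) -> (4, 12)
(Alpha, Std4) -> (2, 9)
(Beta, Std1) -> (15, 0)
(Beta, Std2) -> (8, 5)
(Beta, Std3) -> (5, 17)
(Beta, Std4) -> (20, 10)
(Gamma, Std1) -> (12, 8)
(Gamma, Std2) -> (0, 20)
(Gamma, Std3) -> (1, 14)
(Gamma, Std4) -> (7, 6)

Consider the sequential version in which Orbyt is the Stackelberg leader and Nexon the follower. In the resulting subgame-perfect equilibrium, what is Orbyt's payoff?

Solve by backward induction (Orbyt leads).
- Std1: Nexon compares 5, 15, 12 and picks Beta; Orbyt would get 0.
- Std2: Nexon compares 18, 8, 0 and picks Alpha; Orbyt would get 8.
- Std3: Nexon compares 4, 5, 1 and picks Beta; Orbyt would get 17.
- Std4: Nexon compares 2, 20, 7 and picks Beta; Orbyt would get 10.
Orbyt's induced payoffs are 0, 8, 17, 10, so Orbyt commits to Std3. Subgame-perfect outcome: (Beta, Std3) with payoffs (5, 17).

17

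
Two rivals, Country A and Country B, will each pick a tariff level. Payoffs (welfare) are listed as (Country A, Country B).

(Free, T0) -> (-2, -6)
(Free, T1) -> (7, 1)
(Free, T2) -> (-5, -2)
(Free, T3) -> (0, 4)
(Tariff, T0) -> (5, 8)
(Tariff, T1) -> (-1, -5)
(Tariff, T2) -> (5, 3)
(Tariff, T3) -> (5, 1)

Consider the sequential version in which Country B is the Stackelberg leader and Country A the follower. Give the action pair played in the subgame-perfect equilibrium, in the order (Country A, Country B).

Country A best-responds to each possible Country B move:
- T0: BR = Tariff, leader payoff 8.
- T1: BR = Free, leader payoff 1.
- T2: BR = Tariff, leader payoff 3.
- T3: BR = Tariff, leader payoff 1.
Country B's induced payoffs are 8, 1, 3, 1, so Country B commits to T0. Subgame-perfect outcome: (Tariff, T0) with payoffs (5, 8).

(Tariff, T0)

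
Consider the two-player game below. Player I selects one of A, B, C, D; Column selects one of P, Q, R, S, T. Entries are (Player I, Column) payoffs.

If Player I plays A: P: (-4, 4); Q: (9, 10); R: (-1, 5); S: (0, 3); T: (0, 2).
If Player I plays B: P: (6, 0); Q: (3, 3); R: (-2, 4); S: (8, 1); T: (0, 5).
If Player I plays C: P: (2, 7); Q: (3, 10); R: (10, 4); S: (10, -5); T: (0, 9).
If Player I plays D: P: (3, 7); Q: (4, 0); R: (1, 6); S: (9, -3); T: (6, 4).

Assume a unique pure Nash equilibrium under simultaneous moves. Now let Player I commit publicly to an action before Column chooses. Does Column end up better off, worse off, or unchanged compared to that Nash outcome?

unchanged

Solve by backward induction (Player I leads).
- A: Column compares 4, 10, 5, 3, 2 and picks Q; Player I would get 9.
- B: Column compares 0, 3, 4, 1, 5 and picks T; Player I would get 0.
- C: Column compares 7, 10, 4, -5, 9 and picks Q; Player I would get 3.
- D: Column compares 7, 0, 6, -3, 4 and picks P; Player I would get 3.
Player I's induced payoffs are 9, 0, 3, 3, so Player I commits to A. Subgame-perfect outcome: (A, Q) with payoffs (9, 10).
Now find the simultaneous Nash equilibrium.
Player I's best replies: P→B; Q→A; R→C; S→C; T→D.
Column's best replies: A→Q; B→T; C→Q; D→P.
The unique mutual best reply is (A, Q), giving (9, 10).
Column earns 10 sequentially versus 10 at the Nash outcome: unchanged.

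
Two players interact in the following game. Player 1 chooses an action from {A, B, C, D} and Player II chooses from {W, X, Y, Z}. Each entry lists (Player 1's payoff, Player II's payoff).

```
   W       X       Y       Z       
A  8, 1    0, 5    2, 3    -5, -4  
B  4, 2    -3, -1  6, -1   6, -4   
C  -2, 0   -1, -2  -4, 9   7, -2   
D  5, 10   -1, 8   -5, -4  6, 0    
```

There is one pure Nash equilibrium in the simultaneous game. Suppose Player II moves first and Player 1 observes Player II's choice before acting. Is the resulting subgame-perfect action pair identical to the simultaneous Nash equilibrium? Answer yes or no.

Work backward from Player 1's decision.
- W: Player 1 compares 8, 4, -2, 5 and picks A; Player II would get 1.
- X: Player 1 compares 0, -3, -1, -1 and picks A; Player II would get 5.
- Y: Player 1 compares 2, 6, -4, -5 and picks B; Player II would get -1.
- Z: Player 1 compares -5, 6, 7, 6 and picks C; Player II would get -2.
Maximizing over 1, 5, -1, -2, Player II chooses X. Subgame-perfect outcome: (A, X) with payoffs (0, 5).
Under simultaneous play:
Player 1's best replies: W→A; X→A; Y→B; Z→C.
Player II's best replies: A→X; B→W; C→Y; D→W.
Only (A, X) has each player best-responding; Nash payoffs (0, 5).
Sequential outcome (A, X) coincides with the Nash profile (A, X).

yes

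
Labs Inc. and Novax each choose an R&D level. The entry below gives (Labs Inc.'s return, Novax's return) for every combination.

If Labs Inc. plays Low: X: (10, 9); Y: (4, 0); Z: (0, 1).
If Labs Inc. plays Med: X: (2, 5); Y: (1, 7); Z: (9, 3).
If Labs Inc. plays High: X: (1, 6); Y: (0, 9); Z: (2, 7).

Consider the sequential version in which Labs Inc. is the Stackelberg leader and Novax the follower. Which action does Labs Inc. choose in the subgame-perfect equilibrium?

Low

Work backward from Novax's decision.
- Low → Novax plays X (best of 9, 0, 1); Labs Inc. gets 10.
- Med → Novax plays Y (best of 5, 7, 3); Labs Inc. gets 1.
- High → Novax plays Y (best of 6, 9, 7); Labs Inc. gets 0.
Maximizing over 10, 1, 0, Labs Inc. chooses Low. Subgame-perfect outcome: (Low, X) with payoffs (10, 9).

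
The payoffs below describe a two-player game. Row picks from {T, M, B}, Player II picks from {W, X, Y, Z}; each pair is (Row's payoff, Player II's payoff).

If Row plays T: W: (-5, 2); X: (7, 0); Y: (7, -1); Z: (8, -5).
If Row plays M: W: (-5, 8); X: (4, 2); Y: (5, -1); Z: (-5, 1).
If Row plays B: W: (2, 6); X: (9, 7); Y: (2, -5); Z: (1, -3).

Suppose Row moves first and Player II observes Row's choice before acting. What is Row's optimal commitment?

Player II best-responds to each possible Row move:
- T: Player II compares 2, 0, -1, -5 and picks W; Row would get -5.
- M: Player II compares 8, 2, -1, 1 and picks W; Row would get -5.
- B: Player II compares 6, 7, -5, -3 and picks X; Row would get 9.
Maximizing over -5, -5, 9, Row chooses B. Subgame-perfect outcome: (B, X) with payoffs (9, 7).

B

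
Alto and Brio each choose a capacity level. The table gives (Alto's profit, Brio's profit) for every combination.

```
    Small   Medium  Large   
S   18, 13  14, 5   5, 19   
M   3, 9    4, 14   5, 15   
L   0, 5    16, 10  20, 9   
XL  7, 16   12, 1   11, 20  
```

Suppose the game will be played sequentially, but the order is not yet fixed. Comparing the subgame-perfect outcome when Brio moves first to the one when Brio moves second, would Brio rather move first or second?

first

If Alto leads: Brio's best replies are S→Large, M→Large, L→Medium, XL→Large; Alto's induced payoffs 5, 5, 16, 11; outcome (L, Medium), payoffs (16, 10).
If Brio leads: Alto's best replies are Small→S, Medium→L, Large→L; Brio's induced payoffs 13, 10, 9; outcome (S, Small), payoffs (18, 13).
Brio gets 13 moving first and 10 moving second, so Brio prefers to move first.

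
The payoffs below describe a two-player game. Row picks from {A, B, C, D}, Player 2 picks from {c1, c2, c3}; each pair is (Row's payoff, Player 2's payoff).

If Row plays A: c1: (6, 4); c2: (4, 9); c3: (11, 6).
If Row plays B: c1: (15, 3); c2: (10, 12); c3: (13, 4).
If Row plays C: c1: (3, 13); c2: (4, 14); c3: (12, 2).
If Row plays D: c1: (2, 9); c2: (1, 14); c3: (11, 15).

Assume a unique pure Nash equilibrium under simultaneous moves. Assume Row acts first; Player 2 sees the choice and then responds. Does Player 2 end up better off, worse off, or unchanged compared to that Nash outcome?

better off

Solve by backward induction (Row leads).
- A → Player 2 plays c2 (best of 4, 9, 6); Row gets 4.
- B → Player 2 plays c2 (best of 3, 12, 4); Row gets 10.
- C → Player 2 plays c2 (best of 13, 14, 2); Row gets 4.
- D → Player 2 plays c3 (best of 9, 14, 15); Row gets 11.
Row's induced payoffs are 4, 10, 4, 11, so Row commits to D. Subgame-perfect outcome: (D, c3) with payoffs (11, 15).
Under simultaneous play:
Row's best replies: c1→B; c2→B; c3→B.
Player 2's best replies: A→c2; B→c2; C→c2; D→c3.
Only (B, c2) has each player best-responding; Nash payoffs (10, 12).
Player 2 earns 15 sequentially versus 12 at the Nash outcome: better off.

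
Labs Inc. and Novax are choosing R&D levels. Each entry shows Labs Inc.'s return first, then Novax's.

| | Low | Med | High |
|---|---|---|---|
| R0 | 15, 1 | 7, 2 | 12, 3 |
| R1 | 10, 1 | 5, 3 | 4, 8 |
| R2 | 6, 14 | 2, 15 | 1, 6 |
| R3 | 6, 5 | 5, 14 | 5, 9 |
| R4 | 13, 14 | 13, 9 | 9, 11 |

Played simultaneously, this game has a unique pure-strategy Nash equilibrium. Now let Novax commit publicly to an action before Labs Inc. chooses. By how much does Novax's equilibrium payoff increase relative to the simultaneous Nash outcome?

6

Backward induction with Novax moving first.
- Low: BR = R0, leader payoff 1.
- Med: BR = R4, leader payoff 9.
- High: BR = R0, leader payoff 3.
Maximizing over 1, 9, 3, Novax chooses Med. Subgame-perfect outcome: (R4, Med) with payoffs (13, 9).
Now find the simultaneous Nash equilibrium.
Labs Inc.'s best replies: Low→R0; Med→R4; High→R0.
Novax's best replies: R0→High; R1→High; R2→Med; R3→Med; R4→Low.
The unique mutual best reply is (R0, High), giving (12, 3).
Novax's commitment gain: 9 − 3 = 6.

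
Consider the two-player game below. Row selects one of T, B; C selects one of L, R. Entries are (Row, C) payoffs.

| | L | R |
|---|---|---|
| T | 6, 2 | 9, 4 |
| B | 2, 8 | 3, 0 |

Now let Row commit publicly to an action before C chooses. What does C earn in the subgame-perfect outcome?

Backward induction with Row moving first.
- T → C plays R (best of 2, 4); Row gets 9.
- B → C plays L (best of 8, 0); Row gets 2.
Row's induced payoffs are 9, 2, so Row commits to T. Subgame-perfect outcome: (T, R) with payoffs (9, 4).

4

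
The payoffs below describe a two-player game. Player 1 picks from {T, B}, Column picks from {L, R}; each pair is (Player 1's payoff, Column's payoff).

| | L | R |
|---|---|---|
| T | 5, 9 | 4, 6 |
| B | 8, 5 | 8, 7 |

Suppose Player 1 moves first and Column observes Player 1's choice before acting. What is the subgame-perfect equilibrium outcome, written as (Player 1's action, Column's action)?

(B, R)

Solve by backward induction (Player 1 leads).
- T: BR = L, leader payoff 5.
- B: BR = R, leader payoff 8.
Player 1's induced payoffs are 5, 8, so Player 1 commits to B. Subgame-perfect outcome: (B, R) with payoffs (8, 7).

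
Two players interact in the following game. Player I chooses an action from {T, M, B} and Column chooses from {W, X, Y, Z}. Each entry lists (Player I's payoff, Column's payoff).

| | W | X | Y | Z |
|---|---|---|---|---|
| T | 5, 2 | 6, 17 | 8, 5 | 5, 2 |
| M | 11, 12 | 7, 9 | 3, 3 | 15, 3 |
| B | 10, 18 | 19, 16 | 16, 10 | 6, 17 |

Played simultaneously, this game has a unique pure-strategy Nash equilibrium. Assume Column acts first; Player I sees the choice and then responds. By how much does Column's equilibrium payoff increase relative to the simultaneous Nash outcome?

4

Backward induction with Column moving first.
- W → Player I plays M (best of 5, 11, 10); Column gets 12.
- X → Player I plays B (best of 6, 7, 19); Column gets 16.
- Y → Player I plays B (best of 8, 3, 16); Column gets 10.
- Z → Player I plays M (best of 5, 15, 6); Column gets 3.
Among 12, 16, 10, 3, the best is 16 at X. Subgame-perfect outcome: (B, X) with payoffs (19, 16).
For the simultaneous game, intersect best replies.
Player I's best replies: W→M; X→B; Y→B; Z→M.
Column's best replies: T→X; M→W; B→W.
The unique mutual best reply is (M, W), giving (11, 12).
Column's commitment gain: 16 − 12 = 4.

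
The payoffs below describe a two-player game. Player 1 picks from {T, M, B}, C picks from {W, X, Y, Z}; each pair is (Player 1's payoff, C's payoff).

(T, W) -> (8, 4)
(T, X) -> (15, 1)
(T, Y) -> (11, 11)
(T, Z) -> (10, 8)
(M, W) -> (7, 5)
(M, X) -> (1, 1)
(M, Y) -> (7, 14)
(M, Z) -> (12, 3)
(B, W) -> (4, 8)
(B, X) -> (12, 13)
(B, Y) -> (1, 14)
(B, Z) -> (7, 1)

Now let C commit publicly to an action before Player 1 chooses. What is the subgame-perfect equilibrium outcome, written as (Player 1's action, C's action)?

(T, Y)

Work backward from Player 1's decision.
- W: Player 1 compares 8, 7, 4 and picks T; C would get 4.
- X: Player 1 compares 15, 1, 12 and picks T; C would get 1.
- Y: Player 1 compares 11, 7, 1 and picks T; C would get 11.
- Z: Player 1 compares 10, 12, 7 and picks M; C would get 3.
C's induced payoffs are 4, 1, 11, 3, so C commits to Y. Subgame-perfect outcome: (T, Y) with payoffs (11, 11).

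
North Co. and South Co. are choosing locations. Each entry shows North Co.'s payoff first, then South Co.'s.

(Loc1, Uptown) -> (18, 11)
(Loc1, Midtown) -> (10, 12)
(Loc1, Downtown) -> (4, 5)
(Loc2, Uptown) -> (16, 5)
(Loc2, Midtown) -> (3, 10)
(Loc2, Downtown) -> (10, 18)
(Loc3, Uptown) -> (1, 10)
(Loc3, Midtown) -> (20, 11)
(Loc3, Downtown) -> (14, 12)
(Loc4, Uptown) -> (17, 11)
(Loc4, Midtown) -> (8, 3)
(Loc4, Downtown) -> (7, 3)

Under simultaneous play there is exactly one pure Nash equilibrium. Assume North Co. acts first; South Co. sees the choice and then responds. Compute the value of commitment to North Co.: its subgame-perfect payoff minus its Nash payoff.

3

Backward induction with North Co. moving first.
- Loc1 → South Co. plays Midtown (best of 11, 12, 5); North Co. gets 10.
- Loc2 → South Co. plays Downtown (best of 5, 10, 18); North Co. gets 10.
- Loc3 → South Co. plays Downtown (best of 10, 11, 12); North Co. gets 14.
- Loc4 → South Co. plays Uptown (best of 11, 3, 3); North Co. gets 17.
North Co.'s induced payoffs are 10, 10, 14, 17, so North Co. commits to Loc4. Subgame-perfect outcome: (Loc4, Uptown) with payoffs (17, 11).
Under simultaneous play:
North Co.'s best replies: Uptown→Loc1; Midtown→Loc3; Downtown→Loc3.
South Co.'s best replies: Loc1→Midtown; Loc2→Downtown; Loc3→Downtown; Loc4→Uptown.
The unique mutual best reply is (Loc3, Downtown), giving (14, 12).
North Co.'s commitment gain: 17 − 14 = 3.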